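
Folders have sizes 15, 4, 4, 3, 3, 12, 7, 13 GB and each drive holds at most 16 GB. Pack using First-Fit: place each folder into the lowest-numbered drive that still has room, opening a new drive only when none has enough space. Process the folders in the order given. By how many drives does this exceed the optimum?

1

First-Fit: [15] [4,4,3,3] [12] [7] [13] → 5 drives.
Total size 61 GB; any packing needs at least ⌈61/16⌉ = 4 drives.
An optimal packing achieves that bound: [15] [13,3] [12,4] [7,4,3] → 4 drives.
Excess: 5 − 4 = 1.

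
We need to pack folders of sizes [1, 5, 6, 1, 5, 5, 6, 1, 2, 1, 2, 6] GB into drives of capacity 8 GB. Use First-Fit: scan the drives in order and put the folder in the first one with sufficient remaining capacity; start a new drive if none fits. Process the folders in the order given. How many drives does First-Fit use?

drive 1: place 1 GB, 7 GB left
drive 1: place 5 GB, 2 GB left
drive 2: place 6 GB, 2 GB left
drive 1: place 1 GB, 1 GB left
drive 3: place 5 GB, 3 GB left
drive 4: place 5 GB, 3 GB left
drive 5: place 6 GB, 2 GB left
drive 1: place 1 GB, 0 GB left
drive 2: place 2 GB, 0 GB left
drive 3: place 1 GB, 2 GB left
drive 3: place 2 GB, 0 GB left
drive 6: place 6 GB, 2 GB left
Final drives: [1,5,1,1] [6,2] [5,1,2] [5] [6] [6].

6 drives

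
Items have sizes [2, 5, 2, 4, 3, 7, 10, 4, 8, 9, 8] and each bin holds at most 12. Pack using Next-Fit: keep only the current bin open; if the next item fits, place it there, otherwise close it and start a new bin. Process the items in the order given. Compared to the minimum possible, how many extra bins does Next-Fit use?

1

Next-Fit: [2,5,2] [4,3] [7] [10] [4,8] [9] [8] → 7 bins.
Total size 62; any packing needs at least ⌈62/12⌉ = 6 bins.
An optimal packing achieves that bound: [10,2] [9,3] [8,4] [8,4] [7,5] [2] → 6 bins.
Excess: 7 − 6 = 1.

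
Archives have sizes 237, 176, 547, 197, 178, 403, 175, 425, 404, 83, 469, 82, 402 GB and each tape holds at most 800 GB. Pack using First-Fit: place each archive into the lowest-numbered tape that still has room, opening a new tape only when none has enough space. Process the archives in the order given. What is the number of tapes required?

7

237 GB → tape 1 (remaining 563 GB)
176 GB → tape 1 (remaining 387 GB)
547 GB → tape 2 (remaining 253 GB)
197 GB → tape 1 (remaining 190 GB)
178 GB → tape 1 (remaining 12 GB)
403 GB → tape 3 (remaining 397 GB)
175 GB → tape 2 (remaining 78 GB)
425 GB → tape 4 (remaining 375 GB)
404 GB → tape 5 (remaining 396 GB)
83 GB → tape 3 (remaining 314 GB)
469 GB → tape 6 (remaining 331 GB)
82 GB → tape 3 (remaining 232 GB)
402 GB → tape 7 (remaining 398 GB)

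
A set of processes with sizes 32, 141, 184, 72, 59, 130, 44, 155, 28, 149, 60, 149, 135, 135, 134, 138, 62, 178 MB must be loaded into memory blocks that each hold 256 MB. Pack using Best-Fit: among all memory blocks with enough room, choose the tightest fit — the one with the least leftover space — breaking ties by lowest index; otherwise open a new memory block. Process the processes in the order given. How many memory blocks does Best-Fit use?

Put 32 MB in memory block 1; 224 MB remain.
Put 141 MB in memory block 1; 83 MB remain.
Put 184 MB in memory block 2; 72 MB remain.
Put 72 MB in memory block 2; 0 MB remain.
Put 59 MB in memory block 1; 24 MB remain.
Put 130 MB in memory block 3; 126 MB remain.
Put 44 MB in memory block 3; 82 MB remain.
Put 155 MB in memory block 4; 101 MB remain.
Put 28 MB in memory block 3; 54 MB remain.
Put 149 MB in memory block 5; 107 MB remain.
Put 60 MB in memory block 4; 41 MB remain.
Put 149 MB in memory block 6; 107 MB remain.
Put 135 MB in memory block 7; 121 MB remain.
Put 135 MB in memory block 8; 121 MB remain.
Put 134 MB in memory block 9; 122 MB remain.
Put 138 MB in memory block 10; 118 MB remain.
Put 62 MB in memory block 5; 45 MB remain.
Put 178 MB in memory block 11; 78 MB remain.

11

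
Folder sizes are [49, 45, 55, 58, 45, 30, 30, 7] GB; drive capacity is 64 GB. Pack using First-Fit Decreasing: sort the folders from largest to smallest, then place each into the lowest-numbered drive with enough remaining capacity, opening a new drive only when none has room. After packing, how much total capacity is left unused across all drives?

Sorted descending: 58, 55, 49, 45, 45, 30, 30, 7.
drive 1: place 58 GB, 6 GB left
drive 2: place 55 GB, 9 GB left
drive 3: place 49 GB, 15 GB left
drive 4: place 45 GB, 19 GB left
drive 5: place 45 GB, 19 GB left
drive 6: place 30 GB, 34 GB left
drive 6: place 30 GB, 4 GB left
drive 2: place 7 GB, 2 GB left
6 drives × 64 GB = 384 GB; used 319 GB; unused 65 GB.

65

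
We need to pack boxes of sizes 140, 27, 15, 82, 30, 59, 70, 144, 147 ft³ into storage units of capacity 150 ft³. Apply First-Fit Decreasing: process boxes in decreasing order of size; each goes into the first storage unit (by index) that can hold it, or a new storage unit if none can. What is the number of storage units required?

5 storage units

Sorted descending: 147, 144, 140, 82, 70, 59, 30, 27, 15.
147 ft³ → storage unit 1 (remaining 3 ft³)
144 ft³ → storage unit 2 (remaining 6 ft³)
140 ft³ → storage unit 3 (remaining 10 ft³)
82 ft³ → storage unit 4 (remaining 68 ft³)
70 ft³ → storage unit 5 (remaining 80 ft³)
59 ft³ → storage unit 4 (remaining 9 ft³)
30 ft³ → storage unit 5 (remaining 50 ft³)
27 ft³ → storage unit 5 (remaining 23 ft³)
15 ft³ → storage unit 5 (remaining 8 ft³)
Final storage units: [147] [144] [140] [82,59] [70,30,27,15].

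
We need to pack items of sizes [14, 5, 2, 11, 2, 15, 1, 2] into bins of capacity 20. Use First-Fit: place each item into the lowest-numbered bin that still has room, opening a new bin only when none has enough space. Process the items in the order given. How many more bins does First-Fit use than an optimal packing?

First-Fit: [14,5,1] [2,11,2,2] [15] → 3 bins.
Total size 52; any packing needs at least ⌈52/20⌉ = 3 bins.
So 3 is already optimal.

0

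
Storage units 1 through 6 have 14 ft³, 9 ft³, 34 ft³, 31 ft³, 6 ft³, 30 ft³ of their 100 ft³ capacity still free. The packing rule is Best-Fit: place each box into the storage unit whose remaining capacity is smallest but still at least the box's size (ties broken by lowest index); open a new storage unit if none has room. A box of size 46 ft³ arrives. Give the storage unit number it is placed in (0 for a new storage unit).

0

No storage unit has ≥ 46 ft³ free, so a new storage unit is opened.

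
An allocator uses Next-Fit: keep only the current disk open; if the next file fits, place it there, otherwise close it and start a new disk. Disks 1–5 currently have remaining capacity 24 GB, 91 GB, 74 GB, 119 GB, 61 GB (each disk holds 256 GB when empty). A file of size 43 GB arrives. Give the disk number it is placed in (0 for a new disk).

Next-Fit only looks at disk 5, which has 61 GB free.
43 GB fits there.

5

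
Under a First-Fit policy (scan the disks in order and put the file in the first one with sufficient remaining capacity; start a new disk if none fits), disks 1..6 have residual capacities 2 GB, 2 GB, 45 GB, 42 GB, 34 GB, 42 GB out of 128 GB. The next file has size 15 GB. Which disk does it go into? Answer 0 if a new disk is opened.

Disks with room: disk 3 (45 GB), disk 4 (42 GB), disk 5 (34 GB), disk 6 (42 GB).
The first with room is disk 3.

3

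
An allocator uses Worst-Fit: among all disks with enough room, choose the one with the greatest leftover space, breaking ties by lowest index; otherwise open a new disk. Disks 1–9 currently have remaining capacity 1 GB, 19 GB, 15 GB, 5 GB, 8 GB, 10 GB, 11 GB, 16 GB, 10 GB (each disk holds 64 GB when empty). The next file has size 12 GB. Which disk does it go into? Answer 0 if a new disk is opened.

Disks with room: disk 2 (19 GB), disk 3 (15 GB), disk 8 (16 GB).
Most room is disk 2 with 19 GB free.

2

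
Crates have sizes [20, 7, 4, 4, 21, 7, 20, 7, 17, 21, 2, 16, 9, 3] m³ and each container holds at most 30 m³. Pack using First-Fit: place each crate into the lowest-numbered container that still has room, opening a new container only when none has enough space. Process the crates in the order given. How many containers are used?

6 containers

Put 20 m³ in container 1; 10 m³ remain.
Put 7 m³ in container 1; 3 m³ remain.
Put 4 m³ in container 2; 26 m³ remain.
Put 4 m³ in container 2; 22 m³ remain.
Put 21 m³ in container 2; 1 m³ remain.
Put 7 m³ in container 3; 23 m³ remain.
Put 20 m³ in container 3; 3 m³ remain.
Put 7 m³ in container 4; 23 m³ remain.
Put 17 m³ in container 4; 6 m³ remain.
Put 21 m³ in container 5; 9 m³ remain.
Put 2 m³ in container 1; 1 m³ remain.
Put 16 m³ in container 6; 14 m³ remain.
Put 9 m³ in container 5; 0 m³ remain.
Put 3 m³ in container 3; 0 m³ remain.
Final containers: [20,7,2] [4,4,21] [7,20,3] [7,17] [21,9] [16].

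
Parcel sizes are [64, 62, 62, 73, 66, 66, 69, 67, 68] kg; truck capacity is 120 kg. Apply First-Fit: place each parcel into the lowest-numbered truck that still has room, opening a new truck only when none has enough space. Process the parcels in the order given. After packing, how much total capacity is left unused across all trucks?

64 kg → truck 1 (remaining 56 kg)
62 kg → truck 2 (remaining 58 kg)
62 kg → truck 3 (remaining 58 kg)
73 kg → truck 4 (remaining 47 kg)
66 kg → truck 5 (remaining 54 kg)
66 kg → truck 6 (remaining 54 kg)
69 kg → truck 7 (remaining 51 kg)
67 kg → truck 8 (remaining 53 kg)
68 kg → truck 9 (remaining 52 kg)
9 trucks × 120 kg = 1080 kg; used 597 kg; unused 483 kg.

483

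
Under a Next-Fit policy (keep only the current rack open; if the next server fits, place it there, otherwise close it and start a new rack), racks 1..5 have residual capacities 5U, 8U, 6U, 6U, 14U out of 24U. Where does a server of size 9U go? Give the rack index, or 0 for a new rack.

5

Next-Fit only looks at rack 5, which has 14U free.
9U fits there.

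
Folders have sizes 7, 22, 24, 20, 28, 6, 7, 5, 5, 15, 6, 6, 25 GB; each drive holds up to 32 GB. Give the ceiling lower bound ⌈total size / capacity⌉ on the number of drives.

Total size = 7 + 22 + 24 + 20 + 28 + 6 + 7 + 5 + 5 + 15 + 6 + 6 + 25 = 176 GB.
⌈176 / 32⌉ = 6.

6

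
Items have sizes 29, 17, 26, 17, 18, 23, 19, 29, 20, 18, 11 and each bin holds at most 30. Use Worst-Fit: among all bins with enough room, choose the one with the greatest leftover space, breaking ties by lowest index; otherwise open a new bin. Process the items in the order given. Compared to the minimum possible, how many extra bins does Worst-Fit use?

0

Worst-Fit: [29] [17,11] [26] [17] [18] [23] [19] [29] [20] [18] → 10 bins.
10 items exceed 15 (half the capacity), and no two of those can share a bin, so at least 10 bins are needed.
So 10 is already optimal.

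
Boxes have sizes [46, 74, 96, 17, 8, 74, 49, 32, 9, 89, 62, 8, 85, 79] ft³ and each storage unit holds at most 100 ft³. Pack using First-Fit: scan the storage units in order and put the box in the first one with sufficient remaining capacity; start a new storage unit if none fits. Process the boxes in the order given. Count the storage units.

9

Put 46 ft³ in storage unit 1; 54 ft³ remain.
Put 74 ft³ in storage unit 2; 26 ft³ remain.
Put 96 ft³ in storage unit 3; 4 ft³ remain.
Put 17 ft³ in storage unit 1; 37 ft³ remain.
Put 8 ft³ in storage unit 1; 29 ft³ remain.
Put 74 ft³ in storage unit 4; 26 ft³ remain.
Put 49 ft³ in storage unit 5; 51 ft³ remain.
Put 32 ft³ in storage unit 5; 19 ft³ remain.
Put 9 ft³ in storage unit 1; 20 ft³ remain.
Put 89 ft³ in storage unit 6; 11 ft³ remain.
Put 62 ft³ in storage unit 7; 38 ft³ remain.
Put 8 ft³ in storage unit 1; 12 ft³ remain.
Put 85 ft³ in storage unit 8; 15 ft³ remain.
Put 79 ft³ in storage unit 9; 21 ft³ remain.
Final storage units: [46,17,8,9,8] [74] [96] [74] [49,32] [89] [62] [85] [79].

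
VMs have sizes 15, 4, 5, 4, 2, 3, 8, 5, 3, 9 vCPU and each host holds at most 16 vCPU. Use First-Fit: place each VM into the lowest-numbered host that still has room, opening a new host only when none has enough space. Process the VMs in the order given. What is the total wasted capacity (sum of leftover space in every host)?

6

host 1: place 15 vCPU, 1 vCPU left
host 2: place 4 vCPU, 12 vCPU left
host 2: place 5 vCPU, 7 vCPU left
host 2: place 4 vCPU, 3 vCPU left
host 2: place 2 vCPU, 1 vCPU left
host 3: place 3 vCPU, 13 vCPU left
host 3: place 8 vCPU, 5 vCPU left
host 3: place 5 vCPU, 0 vCPU left
host 4: place 3 vCPU, 13 vCPU left
host 4: place 9 vCPU, 4 vCPU left
4 hosts × 16 vCPU = 64 vCPU; used 58 vCPU; unused 6 vCPU.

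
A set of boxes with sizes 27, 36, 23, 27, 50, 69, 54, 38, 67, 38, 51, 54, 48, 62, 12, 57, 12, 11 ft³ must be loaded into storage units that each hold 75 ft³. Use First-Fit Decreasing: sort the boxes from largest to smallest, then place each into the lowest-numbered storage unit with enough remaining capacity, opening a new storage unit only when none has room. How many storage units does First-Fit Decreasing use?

11 storage units

Sorted descending: 69, 67, 62, 57, 54, 54, 51, 50, 48, 38, 38, 36, 27, 27, 23, 12, 12, 11.
69 ft³ → storage unit 1 (remaining 6 ft³)
67 ft³ → storage unit 2 (remaining 8 ft³)
62 ft³ → storage unit 3 (remaining 13 ft³)
57 ft³ → storage unit 4 (remaining 18 ft³)
54 ft³ → storage unit 5 (remaining 21 ft³)
54 ft³ → storage unit 6 (remaining 21 ft³)
51 ft³ → storage unit 7 (remaining 24 ft³)
50 ft³ → storage unit 8 (remaining 25 ft³)
48 ft³ → storage unit 9 (remaining 27 ft³)
38 ft³ → storage unit 10 (remaining 37 ft³)
38 ft³ → storage unit 11 (remaining 37 ft³)
36 ft³ → storage unit 10 (remaining 1 ft³)
27 ft³ → storage unit 9 (remaining 0 ft³)
27 ft³ → storage unit 11 (remaining 10 ft³)
23 ft³ → storage unit 7 (remaining 1 ft³)
12 ft³ → storage unit 3 (remaining 1 ft³)
12 ft³ → storage unit 4 (remaining 6 ft³)
11 ft³ → storage unit 5 (remaining 10 ft³)
Final storage units: [69] [67] [62,12] [57,12] [54,11] [54] [51,23] [50] [48,27] [38,36] [38,27].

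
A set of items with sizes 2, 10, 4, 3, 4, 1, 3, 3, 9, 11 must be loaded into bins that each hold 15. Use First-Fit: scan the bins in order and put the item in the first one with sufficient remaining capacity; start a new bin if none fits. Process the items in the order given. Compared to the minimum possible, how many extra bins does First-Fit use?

First-Fit: [2,10,3] [4,4,1,3,3] [9] [11] → 4 bins.
Total size 50; any packing needs at least ⌈50/15⌉ = 4 bins.
So 4 is already optimal.

0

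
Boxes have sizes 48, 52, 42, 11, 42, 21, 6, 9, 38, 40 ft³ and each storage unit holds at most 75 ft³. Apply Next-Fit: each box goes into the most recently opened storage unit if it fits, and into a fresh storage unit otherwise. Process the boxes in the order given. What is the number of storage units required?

Put 48 ft³ in storage unit 1; 27 ft³ remain.
Put 52 ft³ in storage unit 2; 23 ft³ remain.
Put 42 ft³ in storage unit 3; 33 ft³ remain.
Put 11 ft³ in storage unit 3; 22 ft³ remain.
Put 42 ft³ in storage unit 4; 33 ft³ remain.
Put 21 ft³ in storage unit 4; 12 ft³ remain.
Put 6 ft³ in storage unit 4; 6 ft³ remain.
Put 9 ft³ in storage unit 5; 66 ft³ remain.
Put 38 ft³ in storage unit 5; 28 ft³ remain.
Put 40 ft³ in storage unit 6; 35 ft³ remain.
Final storage units: [48] [52] [42,11] [42,21,6] [9,38] [40].

6 storage units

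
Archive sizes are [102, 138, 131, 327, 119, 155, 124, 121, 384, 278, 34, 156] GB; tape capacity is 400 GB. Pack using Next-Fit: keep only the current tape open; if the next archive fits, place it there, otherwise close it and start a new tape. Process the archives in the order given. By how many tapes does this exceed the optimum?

1

Next-Fit: [102,138,131] [327] [119,155,124] [121] [384] [278,34] [156] → 7 tapes.
Total size 2069 GB; any packing needs at least ⌈2069/400⌉ = 6 tapes.
An optimal packing achieves that bound: [384] [327,34] [278,121] [156,155] [138,131,124] [119,102] → 6 tapes.
Excess: 7 − 6 = 1.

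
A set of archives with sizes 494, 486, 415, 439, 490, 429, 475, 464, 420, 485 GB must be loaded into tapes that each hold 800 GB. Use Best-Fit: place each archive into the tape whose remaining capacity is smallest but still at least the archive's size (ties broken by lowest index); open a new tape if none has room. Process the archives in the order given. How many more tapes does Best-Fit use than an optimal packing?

0

Best-Fit: [494] [486] [415] [439] [490] [429] [475] [464] [420] [485] → 10 tapes.
10 archives exceed 400 GB (half the capacity), and no two of those can share a tape, so at least 10 tapes are needed.
So 10 is already optimal.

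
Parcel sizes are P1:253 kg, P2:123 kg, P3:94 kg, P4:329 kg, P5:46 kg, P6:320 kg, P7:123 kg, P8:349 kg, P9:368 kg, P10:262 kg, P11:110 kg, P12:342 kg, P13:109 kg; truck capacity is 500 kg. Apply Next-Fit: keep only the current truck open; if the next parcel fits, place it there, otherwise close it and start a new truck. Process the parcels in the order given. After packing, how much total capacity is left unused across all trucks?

P1 (253 kg) → truck 1 (remaining 247 kg)
P2 (123 kg) → truck 1 (remaining 124 kg)
P3 (94 kg) → truck 1 (remaining 30 kg)
P4 (329 kg) → truck 2 (remaining 171 kg)
P5 (46 kg) → truck 2 (remaining 125 kg)
P6 (320 kg) → truck 3 (remaining 180 kg)
P7 (123 kg) → truck 3 (remaining 57 kg)
P8 (349 kg) → truck 4 (remaining 151 kg)
P9 (368 kg) → truck 5 (remaining 132 kg)
P10 (262 kg) → truck 6 (remaining 238 kg)
P11 (110 kg) → truck 6 (remaining 128 kg)
P12 (342 kg) → truck 7 (remaining 158 kg)
P13 (109 kg) → truck 7 (remaining 49 kg)
7 trucks × 500 kg = 3500 kg; used 2828 kg; unused 672 kg.

672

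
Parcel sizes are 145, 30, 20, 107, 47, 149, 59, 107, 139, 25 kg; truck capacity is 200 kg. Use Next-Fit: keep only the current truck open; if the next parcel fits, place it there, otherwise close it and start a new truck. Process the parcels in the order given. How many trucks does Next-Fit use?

145 kg → truck 1 (remaining 55 kg)
30 kg → truck 1 (remaining 25 kg)
20 kg → truck 1 (remaining 5 kg)
107 kg → truck 2 (remaining 93 kg)
47 kg → truck 2 (remaining 46 kg)
149 kg → truck 3 (remaining 51 kg)
59 kg → truck 4 (remaining 141 kg)
107 kg → truck 4 (remaining 34 kg)
139 kg → truck 5 (remaining 61 kg)
25 kg → truck 5 (remaining 36 kg)

5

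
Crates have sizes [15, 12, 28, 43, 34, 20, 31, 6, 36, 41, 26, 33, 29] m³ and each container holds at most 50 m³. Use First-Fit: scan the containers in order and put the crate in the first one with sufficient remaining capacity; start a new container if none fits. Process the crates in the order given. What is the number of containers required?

10 containers

container 1: place 15 m³, 35 m³ left
container 1: place 12 m³, 23 m³ left
container 2: place 28 m³, 22 m³ left
container 3: place 43 m³, 7 m³ left
container 4: place 34 m³, 16 m³ left
container 1: place 20 m³, 3 m³ left
container 5: place 31 m³, 19 m³ left
container 2: place 6 m³, 16 m³ left
container 6: place 36 m³, 14 m³ left
container 7: place 41 m³, 9 m³ left
container 8: place 26 m³, 24 m³ left
container 9: place 33 m³, 17 m³ left
container 10: place 29 m³, 21 m³ left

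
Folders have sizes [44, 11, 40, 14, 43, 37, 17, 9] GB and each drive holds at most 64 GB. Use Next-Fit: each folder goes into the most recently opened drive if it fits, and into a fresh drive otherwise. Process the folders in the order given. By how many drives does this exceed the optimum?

Next-Fit: [44,11] [40,14] [43] [37,17,9] → 4 drives.
Total size 215 GB; any packing needs at least ⌈215/64⌉ = 4 drives.
So 4 is already optimal.

0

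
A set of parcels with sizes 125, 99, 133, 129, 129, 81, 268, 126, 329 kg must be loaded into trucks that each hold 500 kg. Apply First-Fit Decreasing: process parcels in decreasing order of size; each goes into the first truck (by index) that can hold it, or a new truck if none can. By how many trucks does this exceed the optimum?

First-Fit Decreasing: [329,133] [268,129,99] [129,126,125,81] → 3 trucks.
Total size 1419 kg; any packing needs at least ⌈1419/500⌉ = 3 trucks.
So 3 is already optimal.

0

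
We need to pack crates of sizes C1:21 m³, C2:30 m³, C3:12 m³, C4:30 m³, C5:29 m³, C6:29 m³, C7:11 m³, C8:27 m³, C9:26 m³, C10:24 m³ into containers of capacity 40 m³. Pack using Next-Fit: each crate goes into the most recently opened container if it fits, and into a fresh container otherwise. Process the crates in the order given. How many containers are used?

9

Put C1 (21 m³) in container 1; 19 m³ remain.
Put C2 (30 m³) in container 2; 10 m³ remain.
Put C3 (12 m³) in container 3; 28 m³ remain.
Put C4 (30 m³) in container 4; 10 m³ remain.
Put C5 (29 m³) in container 5; 11 m³ remain.
Put C6 (29 m³) in container 6; 11 m³ remain.
Put C7 (11 m³) in container 6; 0 m³ remain.
Put C8 (27 m³) in container 7; 13 m³ remain.
Put C9 (26 m³) in container 8; 14 m³ remain.
Put C10 (24 m³) in container 9; 16 m³ remain.
Final containers: [21] [30] [12] [30] [29] [29,11] [27] [26] [24].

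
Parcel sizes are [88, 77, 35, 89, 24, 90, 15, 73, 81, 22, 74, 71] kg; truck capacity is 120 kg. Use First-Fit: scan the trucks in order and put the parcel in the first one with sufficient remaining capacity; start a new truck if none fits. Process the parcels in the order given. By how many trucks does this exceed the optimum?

0

First-Fit: [88,24] [77,35] [89,15] [90,22] [73] [81] [74] [71] → 8 trucks.
8 parcels exceed 60 kg (half the capacity), and no two of those can share a truck, so at least 8 trucks are needed.
So 8 is already optimal.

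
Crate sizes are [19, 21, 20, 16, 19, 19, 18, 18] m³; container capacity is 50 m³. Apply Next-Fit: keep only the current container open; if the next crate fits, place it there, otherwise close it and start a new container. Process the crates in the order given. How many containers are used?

4

Put 19 m³ in container 1; 31 m³ remain.
Put 21 m³ in container 1; 10 m³ remain.
Put 20 m³ in container 2; 30 m³ remain.
Put 16 m³ in container 2; 14 m³ remain.
Put 19 m³ in container 3; 31 m³ remain.
Put 19 m³ in container 3; 12 m³ remain.
Put 18 m³ in container 4; 32 m³ remain.
Put 18 m³ in container 4; 14 m³ remain.
Final containers: [19,21] [20,16] [19,19] [18,18].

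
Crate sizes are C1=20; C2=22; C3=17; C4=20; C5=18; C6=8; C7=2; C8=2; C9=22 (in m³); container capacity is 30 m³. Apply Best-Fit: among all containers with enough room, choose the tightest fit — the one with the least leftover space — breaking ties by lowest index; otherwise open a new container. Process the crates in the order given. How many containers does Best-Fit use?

6

container 1: place C1 (20 m³), 10 m³ left
container 2: place C2 (22 m³), 8 m³ left
container 3: place C3 (17 m³), 13 m³ left
container 4: place C4 (20 m³), 10 m³ left
container 5: place C5 (18 m³), 12 m³ left
container 2: place C6 (8 m³), 0 m³ left
container 1: place C7 (2 m³), 8 m³ left
container 1: place C8 (2 m³), 6 m³ left
container 6: place C9 (22 m³), 8 m³ left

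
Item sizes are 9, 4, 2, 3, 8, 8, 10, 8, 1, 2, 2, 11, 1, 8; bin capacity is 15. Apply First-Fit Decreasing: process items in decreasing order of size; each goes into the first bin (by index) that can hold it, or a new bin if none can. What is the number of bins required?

7

Sorted descending: 11, 10, 9, 8, 8, 8, 8, 4, 3, 2, 2, 2, 1, 1.
bin 1: place 11, 4 left
bin 2: place 10, 5 left
bin 3: place 9, 6 left
bin 4: place 8, 7 left
bin 5: place 8, 7 left
bin 6: place 8, 7 left
bin 7: place 8, 7 left
bin 1: place 4, 0 left
bin 2: place 3, 2 left
bin 2: place 2, 0 left
bin 3: place 2, 4 left
bin 3: place 2, 2 left
bin 3: place 1, 1 left
bin 3: place 1, 0 left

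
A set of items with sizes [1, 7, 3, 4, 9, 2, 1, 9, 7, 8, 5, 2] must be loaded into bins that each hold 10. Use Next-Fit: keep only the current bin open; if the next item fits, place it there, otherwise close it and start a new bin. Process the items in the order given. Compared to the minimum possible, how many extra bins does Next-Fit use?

2

Next-Fit: [1,7] [3,4] [9] [2,1] [9] [7] [8] [5,2] → 8 bins.
Total size 58; any packing needs at least ⌈58/10⌉ = 6 bins.
An optimal packing achieves that bound: [9,1] [9,1] [8,2] [7,3] [7,2] [5,4] → 6 bins.
Excess: 8 − 6 = 2.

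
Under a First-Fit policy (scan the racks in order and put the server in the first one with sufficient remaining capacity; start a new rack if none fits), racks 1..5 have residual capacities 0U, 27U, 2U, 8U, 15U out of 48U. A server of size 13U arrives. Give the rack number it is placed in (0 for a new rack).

Racks with room: rack 2 (27U), rack 5 (15U).
The first with room is rack 2.

2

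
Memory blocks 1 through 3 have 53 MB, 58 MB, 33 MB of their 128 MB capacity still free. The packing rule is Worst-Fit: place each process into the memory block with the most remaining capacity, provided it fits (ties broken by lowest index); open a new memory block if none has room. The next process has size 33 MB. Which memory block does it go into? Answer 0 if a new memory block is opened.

2

Memory blocks with room: memory block 1 (53 MB), memory block 2 (58 MB), memory block 3 (33 MB).
Most room is memory block 2 with 58 MB free.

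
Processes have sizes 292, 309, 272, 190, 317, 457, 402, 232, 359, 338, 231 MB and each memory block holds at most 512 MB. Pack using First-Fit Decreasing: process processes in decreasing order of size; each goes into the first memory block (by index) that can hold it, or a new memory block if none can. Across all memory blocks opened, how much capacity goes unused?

Sorted descending: 457, 402, 359, 338, 317, 309, 292, 272, 232, 231, 190.
457 MB → memory block 1 (remaining 55 MB)
402 MB → memory block 2 (remaining 110 MB)
359 MB → memory block 3 (remaining 153 MB)
338 MB → memory block 4 (remaining 174 MB)
317 MB → memory block 5 (remaining 195 MB)
309 MB → memory block 6 (remaining 203 MB)
292 MB → memory block 7 (remaining 220 MB)
272 MB → memory block 8 (remaining 240 MB)
232 MB → memory block 8 (remaining 8 MB)
231 MB → memory block 9 (remaining 281 MB)
190 MB → memory block 5 (remaining 5 MB)
9 memory blocks × 512 MB = 4608 MB; used 3399 MB; unused 1209 MB.

1209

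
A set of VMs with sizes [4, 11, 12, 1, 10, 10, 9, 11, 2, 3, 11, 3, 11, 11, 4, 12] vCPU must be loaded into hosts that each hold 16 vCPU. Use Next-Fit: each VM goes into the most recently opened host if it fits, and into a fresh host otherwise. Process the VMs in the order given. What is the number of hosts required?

10

4 vCPU → host 1 (remaining 12 vCPU)
11 vCPU → host 1 (remaining 1 vCPU)
12 vCPU → host 2 (remaining 4 vCPU)
1 vCPU → host 2 (remaining 3 vCPU)
10 vCPU → host 3 (remaining 6 vCPU)
10 vCPU → host 4 (remaining 6 vCPU)
9 vCPU → host 5 (remaining 7 vCPU)
11 vCPU → host 6 (remaining 5 vCPU)
2 vCPU → host 6 (remaining 3 vCPU)
3 vCPU → host 6 (remaining 0 vCPU)
11 vCPU → host 7 (remaining 5 vCPU)
3 vCPU → host 7 (remaining 2 vCPU)
11 vCPU → host 8 (remaining 5 vCPU)
11 vCPU → host 9 (remaining 5 vCPU)
4 vCPU → host 9 (remaining 1 vCPU)
12 vCPU → host 10 (remaining 4 vCPU)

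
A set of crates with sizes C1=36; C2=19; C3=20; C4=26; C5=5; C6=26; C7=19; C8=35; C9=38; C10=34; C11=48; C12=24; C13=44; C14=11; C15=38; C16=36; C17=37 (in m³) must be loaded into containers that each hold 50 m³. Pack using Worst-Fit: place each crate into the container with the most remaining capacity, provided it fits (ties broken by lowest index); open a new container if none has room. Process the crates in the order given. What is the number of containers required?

container 1: place C1 (36 m³), 14 m³ left
container 2: place C2 (19 m³), 31 m³ left
container 2: place C3 (20 m³), 11 m³ left
container 3: place C4 (26 m³), 24 m³ left
container 3: place C5 (5 m³), 19 m³ left
container 4: place C6 (26 m³), 24 m³ left
container 4: place C7 (19 m³), 5 m³ left
container 5: place C8 (35 m³), 15 m³ left
container 6: place C9 (38 m³), 12 m³ left
container 7: place C10 (34 m³), 16 m³ left
container 8: place C11 (48 m³), 2 m³ left
container 9: place C12 (24 m³), 26 m³ left
container 10: place C13 (44 m³), 6 m³ left
container 9: place C14 (11 m³), 15 m³ left
container 11: place C15 (38 m³), 12 m³ left
container 12: place C16 (36 m³), 14 m³ left
container 13: place C17 (37 m³), 13 m³ left

13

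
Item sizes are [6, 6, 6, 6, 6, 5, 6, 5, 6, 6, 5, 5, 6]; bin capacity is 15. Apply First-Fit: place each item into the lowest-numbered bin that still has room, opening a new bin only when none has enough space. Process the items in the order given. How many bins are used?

bin 1: place 6, 9 left
bin 1: place 6, 3 left
bin 2: place 6, 9 left
bin 2: place 6, 3 left
bin 3: place 6, 9 left
bin 3: place 5, 4 left
bin 4: place 6, 9 left
bin 4: place 5, 4 left
bin 5: place 6, 9 left
bin 5: place 6, 3 left
bin 6: place 5, 10 left
bin 6: place 5, 5 left
bin 7: place 6, 9 left
Final bins: [6,6] [6,6] [6,5] [6,5] [6,6] [5,5] [6].

7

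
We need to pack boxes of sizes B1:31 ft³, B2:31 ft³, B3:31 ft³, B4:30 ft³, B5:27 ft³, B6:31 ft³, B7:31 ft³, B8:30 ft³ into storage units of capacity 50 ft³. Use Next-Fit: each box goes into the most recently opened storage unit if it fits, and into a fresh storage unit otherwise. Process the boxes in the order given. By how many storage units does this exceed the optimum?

Next-Fit: [31] [31] [31] [30] [27] [31] [31] [30] → 8 storage units.
8 boxes exceed 25 ft³ (half the capacity), and no two of those can share a storage unit, so at least 8 storage units are needed.
So 8 is already optimal.

0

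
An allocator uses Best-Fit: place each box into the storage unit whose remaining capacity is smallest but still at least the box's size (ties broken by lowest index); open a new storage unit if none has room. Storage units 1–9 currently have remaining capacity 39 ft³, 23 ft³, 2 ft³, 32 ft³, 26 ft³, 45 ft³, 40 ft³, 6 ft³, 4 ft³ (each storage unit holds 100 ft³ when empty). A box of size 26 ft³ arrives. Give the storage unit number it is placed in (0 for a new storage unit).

Storage units with room: storage unit 1 (39 ft³), storage unit 4 (32 ft³), storage unit 5 (26 ft³), storage unit 6 (45 ft³), storage unit 7 (40 ft³).
Tightest fit is storage unit 5 with 26 ft³ free.

5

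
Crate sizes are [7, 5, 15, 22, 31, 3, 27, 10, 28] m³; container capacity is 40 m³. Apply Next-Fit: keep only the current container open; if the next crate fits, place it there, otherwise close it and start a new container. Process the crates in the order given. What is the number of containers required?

5 containers

Put 7 m³ in container 1; 33 m³ remain.
Put 5 m³ in container 1; 28 m³ remain.
Put 15 m³ in container 1; 13 m³ remain.
Put 22 m³ in container 2; 18 m³ remain.
Put 31 m³ in container 3; 9 m³ remain.
Put 3 m³ in container 3; 6 m³ remain.
Put 27 m³ in container 4; 13 m³ remain.
Put 10 m³ in container 4; 3 m³ remain.
Put 28 m³ in container 5; 12 m³ remain.
Final containers: [7,5,15] [22] [31,3] [27,10] [28].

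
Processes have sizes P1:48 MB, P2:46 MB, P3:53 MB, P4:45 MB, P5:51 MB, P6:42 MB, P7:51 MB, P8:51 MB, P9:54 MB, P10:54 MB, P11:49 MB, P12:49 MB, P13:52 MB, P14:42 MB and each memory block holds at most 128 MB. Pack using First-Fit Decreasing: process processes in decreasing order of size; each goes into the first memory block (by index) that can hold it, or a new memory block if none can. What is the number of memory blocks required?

Sorted descending: 54, 54, 53, 52, 51, 51, 51, 49, 49, 48, 46, 45, 42, 42.
memory block 1: place 54 MB, 74 MB left
memory block 1: place 54 MB, 20 MB left
memory block 2: place 53 MB, 75 MB left
memory block 2: place 52 MB, 23 MB left
memory block 3: place 51 MB, 77 MB left
memory block 3: place 51 MB, 26 MB left
memory block 4: place 51 MB, 77 MB left
memory block 4: place 49 MB, 28 MB left
memory block 5: place 49 MB, 79 MB left
memory block 5: place 48 MB, 31 MB left
memory block 6: place 46 MB, 82 MB left
memory block 6: place 45 MB, 37 MB left
memory block 7: place 42 MB, 86 MB left
memory block 7: place 42 MB, 44 MB left
Final memory blocks: [54,54] [53,52] [51,51] [51,49] [49,48] [46,45] [42,42].

7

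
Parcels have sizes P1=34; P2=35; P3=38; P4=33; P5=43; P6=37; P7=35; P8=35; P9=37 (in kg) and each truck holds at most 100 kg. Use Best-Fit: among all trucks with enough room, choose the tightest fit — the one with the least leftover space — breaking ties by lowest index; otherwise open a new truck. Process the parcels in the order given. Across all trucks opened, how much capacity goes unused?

173

Put P1 (34 kg) in truck 1; 66 kg remain.
Put P2 (35 kg) in truck 1; 31 kg remain.
Put P3 (38 kg) in truck 2; 62 kg remain.
Put P4 (33 kg) in truck 2; 29 kg remain.
Put P5 (43 kg) in truck 3; 57 kg remain.
Put P6 (37 kg) in truck 3; 20 kg remain.
Put P7 (35 kg) in truck 4; 65 kg remain.
Put P8 (35 kg) in truck 4; 30 kg remain.
Put P9 (37 kg) in truck 5; 63 kg remain.
5 trucks × 100 kg = 500 kg; used 327 kg; unused 173 kg.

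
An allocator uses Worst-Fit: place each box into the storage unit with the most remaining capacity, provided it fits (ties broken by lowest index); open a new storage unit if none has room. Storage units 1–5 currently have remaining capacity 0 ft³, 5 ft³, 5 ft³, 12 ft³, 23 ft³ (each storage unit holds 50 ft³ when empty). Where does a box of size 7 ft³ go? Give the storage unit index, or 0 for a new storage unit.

Storage units with room: storage unit 4 (12 ft³), storage unit 5 (23 ft³).
Most room is storage unit 5 with 23 ft³ free.

5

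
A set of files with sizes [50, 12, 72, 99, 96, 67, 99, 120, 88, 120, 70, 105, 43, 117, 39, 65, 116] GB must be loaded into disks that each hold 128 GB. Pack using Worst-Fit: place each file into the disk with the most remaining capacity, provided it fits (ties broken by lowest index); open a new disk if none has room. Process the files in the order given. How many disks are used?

50 GB → disk 1 (remaining 78 GB)
12 GB → disk 1 (remaining 66 GB)
72 GB → disk 2 (remaining 56 GB)
99 GB → disk 3 (remaining 29 GB)
96 GB → disk 4 (remaining 32 GB)
67 GB → disk 5 (remaining 61 GB)
99 GB → disk 6 (remaining 29 GB)
120 GB → disk 7 (remaining 8 GB)
88 GB → disk 8 (remaining 40 GB)
120 GB → disk 9 (remaining 8 GB)
70 GB → disk 10 (remaining 58 GB)
105 GB → disk 11 (remaining 23 GB)
43 GB → disk 1 (remaining 23 GB)
117 GB → disk 12 (remaining 11 GB)
39 GB → disk 5 (remaining 22 GB)
65 GB → disk 13 (remaining 63 GB)
116 GB → disk 14 (remaining 12 GB)
Final disks: [50,12,43] [72] [99] [96] [67,39] [99] [120] [88] [120] [70] [105] [117] [65] [116].

14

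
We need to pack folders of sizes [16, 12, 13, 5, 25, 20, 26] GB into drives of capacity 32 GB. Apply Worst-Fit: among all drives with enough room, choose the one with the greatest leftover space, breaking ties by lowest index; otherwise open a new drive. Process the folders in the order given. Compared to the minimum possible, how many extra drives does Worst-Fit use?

Worst-Fit: [16,12] [13,5] [25] [20] [26] → 5 drives.
Total size 117 GB; any packing needs at least ⌈117/32⌉ = 4 drives.
An optimal packing achieves that bound: [26,5] [25] [20,12] [16,13] → 4 drives.
Excess: 5 − 4 = 1.

1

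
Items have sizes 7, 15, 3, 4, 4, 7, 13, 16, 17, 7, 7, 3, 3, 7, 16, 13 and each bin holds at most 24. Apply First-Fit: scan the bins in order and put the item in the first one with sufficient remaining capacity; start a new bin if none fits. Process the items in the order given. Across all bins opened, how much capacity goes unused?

7 → bin 1 (remaining 17)
15 → bin 1 (remaining 2)
3 → bin 2 (remaining 21)
4 → bin 2 (remaining 17)
4 → bin 2 (remaining 13)
7 → bin 2 (remaining 6)
13 → bin 3 (remaining 11)
16 → bin 4 (remaining 8)
17 → bin 5 (remaining 7)
7 → bin 3 (remaining 4)
7 → bin 4 (remaining 1)
3 → bin 2 (remaining 3)
3 → bin 2 (remaining 0)
7 → bin 5 (remaining 0)
16 → bin 6 (remaining 8)
13 → bin 7 (remaining 11)
7 bins × 24 = 168; used 142; unused 26.

26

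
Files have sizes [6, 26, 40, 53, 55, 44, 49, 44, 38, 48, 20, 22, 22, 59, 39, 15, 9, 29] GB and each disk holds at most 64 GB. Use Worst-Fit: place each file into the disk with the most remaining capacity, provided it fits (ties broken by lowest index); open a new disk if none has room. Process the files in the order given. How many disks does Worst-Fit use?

12 disks

Put 6 GB in disk 1; 58 GB remain.
Put 26 GB in disk 1; 32 GB remain.
Put 40 GB in disk 2; 24 GB remain.
Put 53 GB in disk 3; 11 GB remain.
Put 55 GB in disk 4; 9 GB remain.
Put 44 GB in disk 5; 20 GB remain.
Put 49 GB in disk 6; 15 GB remain.
Put 44 GB in disk 7; 20 GB remain.
Put 38 GB in disk 8; 26 GB remain.
Put 48 GB in disk 9; 16 GB remain.
Put 20 GB in disk 1; 12 GB remain.
Put 22 GB in disk 8; 4 GB remain.
Put 22 GB in disk 2; 2 GB remain.
Put 59 GB in disk 10; 5 GB remain.
Put 39 GB in disk 11; 25 GB remain.
Put 15 GB in disk 11; 10 GB remain.
Put 9 GB in disk 5; 11 GB remain.
Put 29 GB in disk 12; 35 GB remain.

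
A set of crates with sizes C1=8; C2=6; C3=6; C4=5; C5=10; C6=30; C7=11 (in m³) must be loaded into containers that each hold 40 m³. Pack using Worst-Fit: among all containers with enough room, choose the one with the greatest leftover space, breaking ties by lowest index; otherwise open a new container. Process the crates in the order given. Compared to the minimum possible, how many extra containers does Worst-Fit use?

1

Worst-Fit: [8,6,6,5,10] [30] [11] → 3 containers.
Total size 76 m³; any packing needs at least ⌈76/40⌉ = 2 containers.
An optimal packing achieves that bound: [30,10] [11,8,6,6,5] → 2 containers.
Excess: 3 − 2 = 1.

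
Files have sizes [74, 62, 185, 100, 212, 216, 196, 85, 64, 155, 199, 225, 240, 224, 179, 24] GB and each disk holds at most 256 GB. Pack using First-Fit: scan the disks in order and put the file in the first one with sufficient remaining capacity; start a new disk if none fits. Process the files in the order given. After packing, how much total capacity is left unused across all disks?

376

Put 74 GB in disk 1; 182 GB remain.
Put 62 GB in disk 1; 120 GB remain.
Put 185 GB in disk 2; 71 GB remain.
Put 100 GB in disk 1; 20 GB remain.
Put 212 GB in disk 3; 44 GB remain.
Put 216 GB in disk 4; 40 GB remain.
Put 196 GB in disk 5; 60 GB remain.
Put 85 GB in disk 6; 171 GB remain.
Put 64 GB in disk 2; 7 GB remain.
Put 155 GB in disk 6; 16 GB remain.
Put 199 GB in disk 7; 57 GB remain.
Put 225 GB in disk 8; 31 GB remain.
Put 240 GB in disk 9; 16 GB remain.
Put 224 GB in disk 10; 32 GB remain.
Put 179 GB in disk 11; 77 GB remain.
Put 24 GB in disk 3; 20 GB remain.
11 disks × 256 GB = 2816 GB; used 2440 GB; unused 376 GB.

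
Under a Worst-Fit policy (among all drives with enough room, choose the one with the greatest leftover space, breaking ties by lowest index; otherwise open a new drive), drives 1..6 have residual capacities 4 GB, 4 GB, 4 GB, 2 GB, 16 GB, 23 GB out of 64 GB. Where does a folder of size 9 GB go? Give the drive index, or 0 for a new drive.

6

Drives with room: drive 5 (16 GB), drive 6 (23 GB).
Most room is drive 6 with 23 GB free.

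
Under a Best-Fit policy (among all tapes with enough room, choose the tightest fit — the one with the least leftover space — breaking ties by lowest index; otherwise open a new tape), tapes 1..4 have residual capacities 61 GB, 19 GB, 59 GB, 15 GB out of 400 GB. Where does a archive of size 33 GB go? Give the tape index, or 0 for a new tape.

Tapes with room: tape 1 (61 GB), tape 3 (59 GB).
Tightest fit is tape 3 with 59 GB free.

3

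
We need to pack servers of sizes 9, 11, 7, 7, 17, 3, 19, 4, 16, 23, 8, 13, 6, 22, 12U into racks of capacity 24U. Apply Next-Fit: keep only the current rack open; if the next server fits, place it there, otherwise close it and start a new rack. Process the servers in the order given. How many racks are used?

Put 9U in rack 1; 15U remain.
Put 11U in rack 1; 4U remain.
Put 7U in rack 2; 17U remain.
Put 7U in rack 2; 10U remain.
Put 17U in rack 3; 7U remain.
Put 3U in rack 3; 4U remain.
Put 19U in rack 4; 5U remain.
Put 4U in rack 4; 1U remain.
Put 16U in rack 5; 8U remain.
Put 23U in rack 6; 1U remain.
Put 8U in rack 7; 16U remain.
Put 13U in rack 7; 3U remain.
Put 6U in rack 8; 18U remain.
Put 22U in rack 9; 2U remain.
Put 12U in rack 10; 12U remain.

10 racks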